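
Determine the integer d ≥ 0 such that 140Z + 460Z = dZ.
(140, 460) = (20); d = 20

In the PID Z, (a, b) is generated by gcd(a, b). Compute gcd(460, 140) with the extended Euclidean algorithm, tracking rows (r, s, t) with s·460 + t·140 = r:
  row A: (460, 1, 0)   [1·460 + 0·140 = 460]
  row B: (140, 0, 1)   [0·460 + 1·140 = 140]
  460 = 3·140 + 40   → row C = row A − 3·row B = (40, 1, −3)   [check: 1·460 − 3·140 = 40]
  140 = 3·40 + 20   → row D = row B − 3·row C = (20, −3, 10)   [check: −3·460 + 10·140 = 20]
  40 = 2·20 + 0   → remainder 0, stop. gcd = 20 (last nonzero row D).
So gcd(140, 460) = 20, with Bézout identity −3·460 + 10·140 = 20. Containment (⊇): the Bézout identity exhibits 20 as an element of (140, 460), giving (20) ⊆ (140, 460). Containment (⊆): since 20 | 140 and 20 | 460 (140 = 20·7, 460 = 20·23), every Z-linear combination of 140 and 460 is divisible by 20, so (140, 460) ⊆ (20). Therefore (140, 460) = (20), d = 20.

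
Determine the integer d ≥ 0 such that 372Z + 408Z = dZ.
In the PID Z, (a, b) is generated by gcd(a, b). Compute gcd(408, 372) with the extended Euclidean algorithm, tracking rows (r, s, t) with s·408 + t·372 = r:
  row A: (408, 1, 0)   [1·408 + 0·372 = 408]
  row B: (372, 0, 1)   [0·408 + 1·372 = 372]
  408 = 1·372 + 36   → row C = row A − 1·row B = (36, 1, −1)   [check: 1·408 − 1·372 = 36]
  372 = 10·36 + 12   → row D = row B − 10·row C = (12, −10, 11)   [check: −10·408 + 11·372 = 12]
  36 = 3·12 + 0   → remainder 0, stop. gcd = 12 (last nonzero row D).
So gcd(372, 408) = 12, with Bézout identity −10·408 + 11·372 = 12. Containment (⊇): the Bézout identity exhibits 12 as an element of (372, 408), giving (12) ⊆ (372, 408). Containment (⊆): since 12 | 372 and 12 | 408 (372 = 12·31, 408 = 12·34), every Z-linear combination of 372 and 408 is divisible by 12, so (372, 408) ⊆ (12). Therefore (372, 408) = (12), d = 12.

Final answer: (372, 408) = (12); d = 12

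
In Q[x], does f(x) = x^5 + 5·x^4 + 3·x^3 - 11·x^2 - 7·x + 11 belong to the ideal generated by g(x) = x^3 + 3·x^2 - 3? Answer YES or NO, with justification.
In Q[x] the ideal (g) consists of all multiples of g, so f ∈ (g) iff g | f, i.e. iff the remainder of f on division by g is 0. Divide f by g (g is monic, so eliminate the leading term of the running remainder at each step):
  leading term x^5: subtract (x^2)·g(x) = x^5 + 3·x^4 - 3·x^2, leaving 2·x^4 + 3·x^3 - 8·x^2 - 7·x + 11
  leading term 2·x^4: subtract (2·x)·g(x) = 2·x^4 + 6·x^3 - 6·x, leaving -3·x^3 - 8·x^2 - x + 11
  leading term -3·x^3: subtract (-3)·g(x) = -3·x^3 - 9·x^2 + 9, leaving x^2 - x + 2
The remainder r(x) = x^2 - x + 2 ≠ 0 (and deg r < deg g), so g ∤ f, i.e. f ∉ (g).

Final answer: NO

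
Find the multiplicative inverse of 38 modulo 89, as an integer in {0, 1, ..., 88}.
38^(−1) ≡ 82 (mod 89)

Apply the extended Euclidean algorithm to (89, 38), tracking rows (r, s, t) with s·89 + t·38 = r. Each division r_prev = q·r_cur + r_new produces the new row as (previous row) − q·(current row):
  row A: (89, 1, 0)   [1·89 + 0·38 = 89]
  row B: (38, 0, 1)   [0·89 + 1·38 = 38]
  89 = 2·38 + 13   → row C = row A − 2·row B = (13, 1, −2)   [check: 1·89 − 2·38 = 13]
  38 = 2·13 + 12   → row D = row B − 2·row C = (12, −2, 5)   [check: −2·89 + 5·38 = 12]
  13 = 1·12 + 1   → row E = row C − 1·row D = (1, 3, −7)   [check: 3·89 − 7·38 = 1]
  12 = 12·1 + 0   → remainder 0, stop. gcd = 1 (last nonzero row E).
The gcd is 1, so 38 is invertible mod 89. The last nonzero row gives 3·89 − 7·38 = 1, so t = −7. So 38^(−1) ≡ −7 ≡ 82 (mod 89). Verify: 38 · 82 = 3116 ≡ 1 (mod 89). ✓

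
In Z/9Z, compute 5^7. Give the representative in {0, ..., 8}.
Use repeated squaring. Binary(7) = 111. Walk through the bits of the exponent 7 left-to-right: at each bit after the leading one, square the running value, then multiply by 5 if the bit is 1 (always reducing mod 9):
  bit 1 = 1 (leading): start with 5.
  bit 2 = 1: square 5^2 = 25 ≡ 7; bit is 1, so multiply 7·5 = 35 ≡ 8 (mod 9).
  bit 3 = 1: square 8^2 = 64 ≡ 1; bit is 1, so multiply 1·5 = 5 (mod 9).
Final value: 5^7 ≡ 5 (mod 9).

Final answer: 5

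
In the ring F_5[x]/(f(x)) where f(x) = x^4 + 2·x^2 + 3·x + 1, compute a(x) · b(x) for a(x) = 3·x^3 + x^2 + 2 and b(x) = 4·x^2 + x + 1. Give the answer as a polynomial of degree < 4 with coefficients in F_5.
Multiply as integer polynomials: a · b = 12·x^5 + 7·x^4 + 4·x^3 + 9·x^2 + 2·x + 2. Reducing coefficients mod 5: a · b ≡ 2·x^5 + 2·x^4 + 4·x^3 + 4·x^2 + 2·x + 2. Now divide by f(x) = x^4 + 2·x^2 + 3·x + 1 in F_5[x], eliminating the leading term at each step:
  leading term 2·x^5: subtract (2·x)·f(x) = 2·x^5 + 4·x^3 + x^2 + 2·x, leaving 2·x^4 + 3·x^2 + 2 (coefficients mod 5)
  leading term 2·x^4: subtract (2)·f(x) = 2·x^4 + 4·x^2 + x + 2, leaving 4·x^2 + 4·x (coefficients mod 5)
The degree is now < 4, so this is the remainder. Hence a · b ≡ 4·x^2 + 4·x in F_5[x]/(f).

Final answer: a · b ≡ 4·x^2 + 4·x (mod f(x))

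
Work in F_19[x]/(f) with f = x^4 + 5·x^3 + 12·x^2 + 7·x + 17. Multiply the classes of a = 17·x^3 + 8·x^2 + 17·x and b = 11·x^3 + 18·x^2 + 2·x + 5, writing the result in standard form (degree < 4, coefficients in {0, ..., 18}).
Multiply as integer polynomials: a · b = 187·x^6 + 394·x^5 + 365·x^4 + 407·x^3 + 74·x^2 + 85·x. Reducing coefficients mod 19: a · b ≡ 16·x^6 + 14·x^5 + 4·x^4 + 8·x^3 + 17·x^2 + 9·x. Now divide by f(x) = x^4 + 5·x^3 + 12·x^2 + 7·x + 17 in F_19[x], eliminating the leading term at each step:
  leading term 16·x^6: subtract (16·x^2)·f(x) = 16·x^6 + 4·x^5 + 2·x^4 + 17·x^3 + 6·x^2, leaving 10·x^5 + 2·x^4 + 10·x^3 + 11·x^2 + 9·x (coefficients mod 19)
  leading term 10·x^5: subtract (10·x)·f(x) = 10·x^5 + 12·x^4 + 6·x^3 + 13·x^2 + 18·x, leaving 9·x^4 + 4·x^3 + 17·x^2 + 10·x (coefficients mod 19)
  leading term 9·x^4: subtract (9)·f(x) = 9·x^4 + 7·x^3 + 13·x^2 + 6·x + 1, leaving 16·x^3 + 4·x^2 + 4·x + 18 (coefficients mod 19)
The degree is now < 4, so this is the remainder. Hence a · b ≡ 16·x^3 + 4·x^2 + 4·x + 18 in F_19[x]/(f).

Final answer: a · b ≡ 16·x^3 + 4·x^2 + 4·x + 18 (mod f(x))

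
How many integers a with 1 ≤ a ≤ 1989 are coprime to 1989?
The number of a ∈ {1, ..., 1989} with gcd(a, 1989) = 1 is by definition Euler's totient φ(1989). φ is multiplicative, with φ(p^e) = p^e − p^(e−1). Factorise 1989 = 3^2 · 13 · 17. Then
  φ(1989) = (3^2 − 3^1) · (13 − 1) · (17 − 1) = 6 · 12 · 16 = 1152.
So there are 1152 such integers.

Final answer: 1152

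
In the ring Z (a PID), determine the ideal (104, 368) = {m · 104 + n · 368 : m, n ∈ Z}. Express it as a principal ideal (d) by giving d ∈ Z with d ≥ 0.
(104, 368) = (8); d = 8

In the PID Z, (a, b) is generated by gcd(a, b). Compute gcd(368, 104) with the extended Euclidean algorithm, tracking rows (r, s, t) with s·368 + t·104 = r:
  row A: (368, 1, 0)   [1·368 + 0·104 = 368]
  row B: (104, 0, 1)   [0·368 + 1·104 = 104]
  368 = 3·104 + 56   → row C = row A − 3·row B = (56, 1, −3)   [check: 1·368 − 3·104 = 56]
  104 = 1·56 + 48   → row D = row B − 1·row C = (48, −1, 4)   [check: −1·368 + 4·104 = 48]
  56 = 1·48 + 8   → row E = row C − 1·row D = (8, 2, −7)   [check: 2·368 − 7·104 = 8]
  48 = 6·8 + 0   → remainder 0, stop. gcd = 8 (last nonzero row E).
So gcd(104, 368) = 8, with Bézout identity 2·368 − 7·104 = 8. Containment (⊇): the Bézout identity exhibits 8 as an element of (104, 368), giving (8) ⊆ (104, 368). Containment (⊆): since 8 | 104 and 8 | 368 (104 = 8·13, 368 = 8·46), every Z-linear combination of 104 and 368 is divisible by 8, so (104, 368) ⊆ (8). Therefore (104, 368) = (8), d = 8.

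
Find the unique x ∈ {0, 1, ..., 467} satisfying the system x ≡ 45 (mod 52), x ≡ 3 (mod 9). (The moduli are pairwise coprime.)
x ≡ 201 (mod 468); the representative in [0, 468) is 201

The moduli 52, 9 are pairwise coprime, so by the CRT there is a unique solution mod 52·9 = 468.
Solve by successive substitution. Start with x ≡ 45 (mod 52).
  Combine with x ≡ 3 (mod 9): write x = 45 + 52·t and require 45 + 52·t ≡ 3 (mod 9), i.e. 52·t ≡ 3 − 45 ≡ 3 (mod 9). Since 52^(−1) ≡ 4 (mod 9) (52 ≡ 7 (mod 9)), t ≡ 4·3 ≡ 3 (mod 9). So x ≡ 45 + 52·3 = 201 (mod 468).
Unique solution in [0, 468): x = 201.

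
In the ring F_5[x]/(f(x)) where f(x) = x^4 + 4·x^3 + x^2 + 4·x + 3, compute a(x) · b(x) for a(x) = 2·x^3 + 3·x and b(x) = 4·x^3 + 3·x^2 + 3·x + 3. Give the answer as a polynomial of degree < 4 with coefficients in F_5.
Multiply as integer polynomials: a · b = 8·x^6 + 6·x^5 + 18·x^4 + 15·x^3 + 9·x^2 + 9·x. Reducing coefficients mod 5: a · b ≡ 3·x^6 + x^5 + 3·x^4 + 4·x^2 + 4·x. Now divide by f(x) = x^4 + 4·x^3 + x^2 + 4·x + 3 in F_5[x], eliminating the leading term at each step:
  leading term 3·x^6: subtract (3·x^2)·f(x) = 3·x^6 + 2·x^5 + 3·x^4 + 2·x^3 + 4·x^2, leaving 4·x^5 + 3·x^3 + 4·x (coefficients mod 5)
  leading term 4·x^5: subtract (4·x)·f(x) = 4·x^5 + x^4 + 4·x^3 + x^2 + 2·x, leaving 4·x^4 + 4·x^3 + 4·x^2 + 2·x (coefficients mod 5)
  leading term 4·x^4: subtract (4)·f(x) = 4·x^4 + x^3 + 4·x^2 + x + 2, leaving 3·x^3 + x + 3 (coefficients mod 5)
The degree is now < 4, so this is the remainder. Hence a · b ≡ 3·x^3 + x + 3 in F_5[x]/(f).

Final answer: a · b ≡ 3·x^3 + x + 3 (mod f(x))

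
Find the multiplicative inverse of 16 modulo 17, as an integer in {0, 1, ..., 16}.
Apply the extended Euclidean algorithm to (17, 16), tracking rows (r, s, t) with s·17 + t·16 = r. Each division r_prev = q·r_cur + r_new produces the new row as (previous row) − q·(current row):
  row A: (17, 1, 0)   [1·17 + 0·16 = 17]
  row B: (16, 0, 1)   [0·17 + 1·16 = 16]
  17 = 1·16 + 1   → row C = row A − 1·row B = (1, 1, −1)   [check: 1·17 − 1·16 = 1]
  16 = 16·1 + 0   → remainder 0, stop. gcd = 1 (last nonzero row C).
The gcd is 1, so 16 is invertible mod 17. The last nonzero row gives 1·17 − 1·16 = 1, so t = −1. So 16^(−1) ≡ −1 ≡ 16 (mod 17). Verify: 16 · 16 = 256 ≡ 1 (mod 17). ✓

Final answer: 16^(−1) ≡ 16 (mod 17)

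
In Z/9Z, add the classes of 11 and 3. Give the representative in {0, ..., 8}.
5

Reduce the summands first: 11 ≡ 2 (mod 9), so 11 + 3 ≡ 2 + 3 (mod 9). 2 + 3 = 5; 5 = 0·9 + 5, so (11 + 3) mod 9 = 5.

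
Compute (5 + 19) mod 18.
6

Reduce the summands first: 19 ≡ 1 (mod 18), so 5 + 19 ≡ 5 + 1 (mod 18). 5 + 1 = 6; 6 = 0·18 + 6, so (5 + 19) mod 18 = 6.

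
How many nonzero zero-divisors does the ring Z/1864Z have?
In Z/1864Z each nonzero element is either a unit (gcd with 1864 is 1) or a zero-divisor (gcd > 1). The number of units is φ(1864): factorise 1864 = 2^3 · 233, so φ(1864) = (2^3 − 2^2) · (233 − 1) = 4 · 232 = 928. The nonzero elements number 1864 − 1 = 1863. Hence the nonzero zero-divisors number 1863 − 928 = 935.

Final answer: Z/1864Z has 935 nonzero zero-divisors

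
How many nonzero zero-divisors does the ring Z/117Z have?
Z/117Z has 44 nonzero zero-divisors

In Z/117Z each nonzero element is either a unit (gcd with 117 is 1) or a zero-divisor (gcd > 1). The number of units is φ(117): factorise 117 = 3^2 · 13, so φ(117) = (3^2 − 3^1) · (13 − 1) = 6 · 12 = 72. The nonzero elements number 117 − 1 = 116. Hence the nonzero zero-divisors number 116 − 72 = 44.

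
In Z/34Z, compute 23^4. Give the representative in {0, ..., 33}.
21

Use repeated squaring. Binary(4) = 100. Walk through the bits of the exponent 4 left-to-right: at each bit after the leading one, square the running value, then multiply by 23 if the bit is 1 (always reducing mod 34):
  bit 1 = 1 (leading): start with 23.
  bit 2 = 0: square 23^2 = 529 ≡ 19 (mod 34).
  bit 3 = 0: square 19^2 = 361 ≡ 21 (mod 34).
Final value: 23^4 ≡ 21 (mod 34).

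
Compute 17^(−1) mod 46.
17^(−1) ≡ 19 (mod 46)

Apply the extended Euclidean algorithm to (46, 17), tracking rows (r, s, t) with s·46 + t·17 = r. Each division r_prev = q·r_cur + r_new produces the new row as (previous row) − q·(current row):
  row A: (46, 1, 0)   [1·46 + 0·17 = 46]
  row B: (17, 0, 1)   [0·46 + 1·17 = 17]
  46 = 2·17 + 12   → row C = row A − 2·row B = (12, 1, −2)   [check: 1·46 − 2·17 = 12]
  17 = 1·12 + 5   → row D = row B − 1·row C = (5, −1, 3)   [check: −1·46 + 3·17 = 5]
  12 = 2·5 + 2   → row E = row C − 2·row D = (2, 3, −8)   [check: 3·46 − 8·17 = 2]
  5 = 2·2 + 1   → row F = row D − 2·row E = (1, −7, 19)   [check: −7·46 + 19·17 = 1]
  2 = 2·1 + 0   → remainder 0, stop. gcd = 1 (last nonzero row F).
The gcd is 1, so 17 is invertible mod 46. The last nonzero row gives −7·46 + 19·17 = 1, so t = 19. So 17^(−1) ≡ 19 (mod 46). Verify: 17 · 19 = 323 ≡ 1 (mod 46). ✓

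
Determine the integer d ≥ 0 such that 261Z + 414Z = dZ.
(261, 414) = (9); d = 9

In the PID Z, (a, b) is generated by gcd(a, b). Compute gcd(414, 261) with the extended Euclidean algorithm, tracking rows (r, s, t) with s·414 + t·261 = r:
  row A: (414, 1, 0)   [1·414 + 0·261 = 414]
  row B: (261, 0, 1)   [0·414 + 1·261 = 261]
  414 = 1·261 + 153   → row C = row A − 1·row B = (153, 1, −1)   [check: 1·414 − 1·261 = 153]
  261 = 1·153 + 108   → row D = row B − 1·row C = (108, −1, 2)   [check: −1·414 + 2·261 = 108]
  153 = 1·108 + 45   → row E = row C − 1·row D = (45, 2, −3)   [check: 2·414 − 3·261 = 45]
  108 = 2·45 + 18   → row F = row D − 2·row E = (18, −5, 8)   [check: −5·414 + 8·261 = 18]
  45 = 2·18 + 9   → row G = row E − 2·row F = (9, 12, −19)   [check: 12·414 − 19·261 = 9]
  18 = 2·9 + 0   → remainder 0, stop. gcd = 9 (last nonzero row G).
So gcd(261, 414) = 9, with Bézout identity 12·414 − 19·261 = 9. Containment (⊇): the Bézout identity exhibits 9 as an element of (261, 414), giving (9) ⊆ (261, 414). Containment (⊆): since 9 | 261 and 9 | 414 (261 = 9·29, 414 = 9·46), every Z-linear combination of 261 and 414 is divisible by 9, so (261, 414) ⊆ (9). Therefore (261, 414) = (9), d = 9.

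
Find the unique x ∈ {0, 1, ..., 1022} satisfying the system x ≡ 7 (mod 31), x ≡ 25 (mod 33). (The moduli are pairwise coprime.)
The moduli 31, 33 are pairwise coprime, so by the CRT there is a unique solution mod 31·33 = 1023.
Solve by successive substitution. Start with x ≡ 7 (mod 31).
  Combine with x ≡ 25 (mod 33): write x = 7 + 31·t and require 7 + 31·t ≡ 25 (mod 33), i.e. 31·t ≡ 25 − 7 ≡ 18 (mod 33). Since 31^(−1) ≡ 16 (mod 33), t ≡ 16·18 ≡ 24 (mod 33). So x ≡ 7 + 31·24 = 751 (mod 1023).
Unique solution in [0, 1023): x = 751.

Final answer: x ≡ 751 (mod 1023); the representative in [0, 1023) is 751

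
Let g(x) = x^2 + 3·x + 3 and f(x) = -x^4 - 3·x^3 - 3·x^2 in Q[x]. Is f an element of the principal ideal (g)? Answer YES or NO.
In Q[x] the ideal (g) consists of all multiples of g, so f ∈ (g) iff g | f, i.e. iff the remainder of f on division by g is 0. Divide f by g (g is monic, so eliminate the leading term of the running remainder at each step):
  leading term -x^4: subtract (-x^2)·g(x) = -x^4 - 3·x^3 - 3·x^2, leaving 0
The remainder is 0, so f(x) = g(x) · h(x) with h(x) = -x^2. Hence g | f, i.e. f ∈ (g).

Final answer: YES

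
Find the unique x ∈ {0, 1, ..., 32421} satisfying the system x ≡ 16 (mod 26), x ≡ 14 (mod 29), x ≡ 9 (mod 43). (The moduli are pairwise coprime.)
The moduli 26, 29, 43 are pairwise coprime, so by the CRT there is a unique solution mod 26·29·43 = 32422.
Solve by successive substitution. Start with x ≡ 16 (mod 26).
  Combine with x ≡ 14 (mod 29): write x = 16 + 26·t and require 16 + 26·t ≡ 14 (mod 29), i.e. 26·t ≡ 14 − 16 ≡ 27 (mod 29). Since 26^(−1) ≡ 19 (mod 29), t ≡ 19·27 ≡ 20 (mod 29). So x ≡ 16 + 26·20 = 536 (mod 754).
  Combine with x ≡ 9 (mod 43): write x = 536 + 754·t and require 536 + 754·t ≡ 9 (mod 43), i.e. 754·t ≡ 9 − 536 ≡ 32 (mod 43). Since 754^(−1) ≡ 15 (mod 43) (754 ≡ 23 (mod 43)), t ≡ 15·32 ≡ 7 (mod 43). So x ≡ 536 + 754·7 = 5814 (mod 32422).
Unique solution in [0, 32422): x = 5814.

Final answer: x ≡ 5814 (mod 32422); the representative in [0, 32422) is 5814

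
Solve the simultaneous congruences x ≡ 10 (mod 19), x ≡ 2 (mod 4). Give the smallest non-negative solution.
The moduli 19, 4 are pairwise coprime, so by the CRT there is a unique solution mod 19·4 = 76.
Solve by successive substitution. Start with x ≡ 10 (mod 19).
  Combine with x ≡ 2 (mod 4): write x = 10 + 19·t and require 10 + 19·t ≡ 2 (mod 4), i.e. 19·t ≡ 2 − 10 ≡ 0 (mod 4). Since 19^(−1) ≡ 3 (mod 4) (19 ≡ 3 (mod 4)), t ≡ 3·0 ≡ 0 (mod 4). So x ≡ 10 + 19·0 = 10 (mod 76).
Unique solution in [0, 76): x = 10.

Final answer: x ≡ 10 (mod 76); the representative in [0, 76) is 10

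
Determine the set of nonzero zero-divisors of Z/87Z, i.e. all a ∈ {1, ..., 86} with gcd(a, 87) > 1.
nonzero zero-divisors of Z/87Z = {3, 6, 9, 12, 15, 18, 21, 24, 27, 29, 30, 33, 36, 39, 42, 45, 48, 51, 54, 57, 58, 60, 63, 66, 69, 72, 75, 78, 81, 84}

An element a ∈ Z/87Z (with a ≠ 0) is a zero-divisor iff gcd(a, 87) > 1 (because a is a unit precisely when gcd(a, n) = 1, and in Z/nZ every nonzero, non-unit element is a zero-divisor). Scan a = 1, ..., 86 and keep those with gcd(a, 87) > 1:
  gcd(3, 87) = 3, gcd(6, 87) = 3, gcd(9, 87) = 3, gcd(12, 87) = 3, gcd(15, 87) = 3, gcd(18, 87) = 3, gcd(21, 87) = 3, gcd(24, 87) = 3, gcd(27, 87) = 3, gcd(29, 87) = 29, gcd(30, 87) = 3, gcd(33, 87) = 3, gcd(36, 87) = 3, gcd(39, 87) = 3, gcd(42, 87) = 3, gcd(45, 87) = 3, gcd(48, 87) = 3, gcd(51, 87) = 3, gcd(54, 87) = 3, gcd(57, 87) = 3, gcd(58, 87) = 29, gcd(60, 87) = 3, gcd(63, 87) = 3, gcd(66, 87) = 3, gcd(69, 87) = 3, gcd(72, 87) = 3, gcd(75, 87) = 3, gcd(78, 87) = 3, gcd(81, 87) = 3, gcd(84, 87) = 3.
All other a ∈ {1, ..., 86} have gcd(a, 87) = 1 and are units. So the nonzero zero-divisors are exactly the 30 values of a appearing in this scan.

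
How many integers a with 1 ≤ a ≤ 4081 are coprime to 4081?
The number of a ∈ {1, ..., 4081} with gcd(a, 4081) = 1 is by definition Euler's totient φ(4081). φ is multiplicative, with φ(p^e) = p^e − p^(e−1). Factorise 4081 = 7 · 11 · 53. Then
  φ(4081) = (7 − 1) · (11 − 1) · (53 − 1) = 6 · 10 · 52 = 3120.
So there are 3120 such integers.

Final answer: 3120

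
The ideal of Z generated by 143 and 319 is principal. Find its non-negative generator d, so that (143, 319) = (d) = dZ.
In the PID Z, (a, b) is generated by gcd(a, b). Compute gcd(319, 143) with the extended Euclidean algorithm, tracking rows (r, s, t) with s·319 + t·143 = r:
  row A: (319, 1, 0)   [1·319 + 0·143 = 319]
  row B: (143, 0, 1)   [0·319 + 1·143 = 143]
  319 = 2·143 + 33   → row C = row A − 2·row B = (33, 1, −2)   [check: 1·319 − 2·143 = 33]
  143 = 4·33 + 11   → row D = row B − 4·row C = (11, −4, 9)   [check: −4·319 + 9·143 = 11]
  33 = 3·11 + 0   → remainder 0, stop. gcd = 11 (last nonzero row D).
So gcd(143, 319) = 11, with Bézout identity −4·319 + 9·143 = 11. Containment (⊇): the Bézout identity exhibits 11 as an element of (143, 319), giving (11) ⊆ (143, 319). Containment (⊆): since 11 | 143 and 11 | 319 (143 = 11·13, 319 = 11·29), every Z-linear combination of 143 and 319 is divisible by 11, so (143, 319) ⊆ (11). Therefore (143, 319) = (11), d = 11.

Final answer: (143, 319) = (11); d = 11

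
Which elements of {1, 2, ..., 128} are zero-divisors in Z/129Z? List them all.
nonzero zero-divisors of Z/129Z = {3, 6, 9, 12, 15, 18, 21, 24, 27, 30, 33, 36, 39, 42, 43, 45, 48, 51, 54, 57, 60, 63, 66, 69, 72, 75, 78, 81, 84, 86, 87, 90, 93, 96, 99, 102, 105, 108, 111, 114, 117, 120, 123, 126}

An element a ∈ Z/129Z (with a ≠ 0) is a zero-divisor iff gcd(a, 129) > 1 (because a is a unit precisely when gcd(a, n) = 1, and in Z/nZ every nonzero, non-unit element is a zero-divisor). Scan a = 1, ..., 128 and keep those with gcd(a, 129) > 1:
  gcd(3, 129) = 3, gcd(6, 129) = 3, gcd(9, 129) = 3, gcd(12, 129) = 3, gcd(15, 129) = 3, gcd(18, 129) = 3, gcd(21, 129) = 3, gcd(24, 129) = 3, gcd(27, 129) = 3, gcd(30, 129) = 3, gcd(33, 129) = 3, gcd(36, 129) = 3, gcd(39, 129) = 3, gcd(42, 129) = 3, gcd(43, 129) = 43, gcd(45, 129) = 3, gcd(48, 129) = 3, gcd(51, 129) = 3, gcd(54, 129) = 3, gcd(57, 129) = 3, gcd(60, 129) = 3, gcd(63, 129) = 3, gcd(66, 129) = 3, gcd(69, 129) = 3, gcd(72, 129) = 3, gcd(75, 129) = 3, gcd(78, 129) = 3, gcd(81, 129) = 3, gcd(84, 129) = 3, gcd(86, 129) = 43, gcd(87, 129) = 3, gcd(90, 129) = 3, gcd(93, 129) = 3, gcd(96, 129) = 3, gcd(99, 129) = 3, gcd(102, 129) = 3, gcd(105, 129) = 3, gcd(108, 129) = 3, gcd(111, 129) = 3, gcd(114, 129) = 3, gcd(117, 129) = 3, gcd(120, 129) = 3, gcd(123, 129) = 3, gcd(126, 129) = 3.
All other a ∈ {1, ..., 128} have gcd(a, 129) = 1 and are units. So the nonzero zero-divisors are exactly the 44 values of a appearing in this scan.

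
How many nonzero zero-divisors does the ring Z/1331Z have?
Z/1331Z has 120 nonzero zero-divisors

In Z/1331Z each nonzero element is either a unit (gcd with 1331 is 1) or a zero-divisor (gcd > 1). The number of units is φ(1331): factorise 1331 = 11^3, so φ(1331) = (11^3 − 11^2) = 1210 = 1210. The nonzero elements number 1331 − 1 = 1330. Hence the nonzero zero-divisors number 1330 − 1210 = 120.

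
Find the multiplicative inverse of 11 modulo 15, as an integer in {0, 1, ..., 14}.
11^(−1) ≡ 11 (mod 15)

Apply the extended Euclidean algorithm to (15, 11), tracking rows (r, s, t) with s·15 + t·11 = r. Each division r_prev = q·r_cur + r_new produces the new row as (previous row) − q·(current row):
  row A: (15, 1, 0)   [1·15 + 0·11 = 15]
  row B: (11, 0, 1)   [0·15 + 1·11 = 11]
  15 = 1·11 + 4   → row C = row A − 1·row B = (4, 1, −1)   [check: 1·15 − 1·11 = 4]
  11 = 2·4 + 3   → row D = row B − 2·row C = (3, −2, 3)   [check: −2·15 + 3·11 = 3]
  4 = 1·3 + 1   → row E = row C − 1·row D = (1, 3, −4)   [check: 3·15 − 4·11 = 1]
  3 = 3·1 + 0   → remainder 0, stop. gcd = 1 (last nonzero row E).
The gcd is 1, so 11 is invertible mod 15. The last nonzero row gives 3·15 − 4·11 = 1, so t = −4. So 11^(−1) ≡ −4 ≡ 11 (mod 15). Verify: 11 · 11 = 121 ≡ 1 (mod 15). ✓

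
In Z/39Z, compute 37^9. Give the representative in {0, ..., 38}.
Use repeated squaring. Binary(9) = 1001. Walk through the bits of the exponent 9 left-to-right: at each bit after the leading one, square the running value, then multiply by 37 if the bit is 1 (always reducing mod 39):
  bit 1 = 1 (leading): start with 37.
  bit 2 = 0: square 37^2 = 1369 ≡ 4 (mod 39).
  bit 3 = 0: square 4^2 = 16 (mod 39).
  bit 4 = 1: square 16^2 = 256 ≡ 22; bit is 1, so multiply 22·37 = 814 ≡ 34 (mod 39).
Final value: 37^9 ≡ 34 (mod 39).

Final answer: 34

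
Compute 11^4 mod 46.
Use repeated squaring. Binary(4) = 100. Walk through the bits of the exponent 4 left-to-right: at each bit after the leading one, square the running value, then multiply by 11 if the bit is 1 (always reducing mod 46):
  bit 1 = 1 (leading): start with 11.
  bit 2 = 0: square 11^2 = 121 ≡ 29 (mod 46).
  bit 3 = 0: square 29^2 = 841 ≡ 13 (mod 46).
Final value: 11^4 ≡ 13 (mod 46).

Final answer: 13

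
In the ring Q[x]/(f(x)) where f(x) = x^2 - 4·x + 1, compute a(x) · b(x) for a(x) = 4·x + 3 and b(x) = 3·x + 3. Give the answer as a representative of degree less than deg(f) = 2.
First multiply in Q[x] without reducing: a · b = 12·x^2 + 21·x + 9. Now divide by f(x) = x^2 - 4·x + 1, eliminating the leading term at each step:
  leading term 12·x^2: subtract (12)·f(x) = 12·x^2 - 48·x + 12, leaving 69·x - 3
The degree is now < 2, so this is the remainder. Hence a · b ≡ 69·x - 3 in Q[x]/(f).

Final answer: a · b ≡ 69·x - 3 (mod f(x))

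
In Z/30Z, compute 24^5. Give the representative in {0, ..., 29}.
24

Use repeated squaring. Binary(5) = 101. Walk through the bits of the exponent 5 left-to-right: at each bit after the leading one, square the running value, then multiply by 24 if the bit is 1 (always reducing mod 30):
  bit 1 = 1 (leading): start with 24.
  bit 2 = 0: square 24^2 = 576 ≡ 6 (mod 30).
  bit 3 = 1: square 6^2 = 36 ≡ 6; bit is 1, so multiply 6·24 = 144 ≡ 24 (mod 30).
Final value: 24^5 ≡ 24 (mod 30).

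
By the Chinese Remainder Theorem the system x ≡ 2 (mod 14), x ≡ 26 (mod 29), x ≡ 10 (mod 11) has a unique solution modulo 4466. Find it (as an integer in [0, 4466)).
x ≡ 142 (mod 4466); the representative in [0, 4466) is 142

The moduli 14, 29, 11 are pairwise coprime, so by the CRT there is a unique solution mod 14·29·11 = 4466.
Solve by successive substitution. Start with x ≡ 2 (mod 14).
  Combine with x ≡ 26 (mod 29): write x = 2 + 14·t and require 2 + 14·t ≡ 26 (mod 29), i.e. 14·t ≡ 26 − 2 ≡ 24 (mod 29). Since 14^(−1) ≡ 27 (mod 29), t ≡ 27·24 ≡ 10 (mod 29). So x ≡ 2 + 14·10 = 142 (mod 406).
  Combine with x ≡ 10 (mod 11): write x = 142 + 406·t and require 142 + 406·t ≡ 10 (mod 11), i.e. 406·t ≡ 10 − 142 ≡ 0 (mod 11). Since 406^(−1) ≡ 10 (mod 11) (406 ≡ 10 (mod 11)), t ≡ 10·0 ≡ 0 (mod 11). So x ≡ 142 + 406·0 = 142 (mod 4466).
Unique solution in [0, 4466): x = 142.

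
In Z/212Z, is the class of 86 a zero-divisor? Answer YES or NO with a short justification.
YES

gcd(86, 212) = 2 > 1, so 86 is not a unit in Z/212Z. In Z/nZ every nonzero non-unit is a zero-divisor: explicitly, take b = 212/gcd = 106 ≠ 0 (mod 212); then 86·106 = 9116 = 43·212, i.e. 86·106 ≡ 0 (mod 212). So 86 is a zero-divisor.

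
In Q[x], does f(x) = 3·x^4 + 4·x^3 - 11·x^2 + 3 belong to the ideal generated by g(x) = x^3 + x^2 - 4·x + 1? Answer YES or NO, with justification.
NO

In Q[x] the ideal (g) consists of all multiples of g, so f ∈ (g) iff g | f, i.e. iff the remainder of f on division by g is 0. Divide f by g (g is monic, so eliminate the leading term of the running remainder at each step):
  leading term 3·x^4: subtract (3·x)·g(x) = 3·x^4 + 3·x^3 - 12·x^2 + 3·x, leaving x^3 + x^2 - 3·x + 3
  leading term x^3: subtract (1)·g(x) = x^3 + x^2 - 4·x + 1, leaving x + 2
The remainder r(x) = x + 2 ≠ 0 (and deg r < deg g), so g ∤ f, i.e. f ∉ (g).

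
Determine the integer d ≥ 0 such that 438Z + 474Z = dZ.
(438, 474) = (6); d = 6

In the PID Z, (a, b) is generated by gcd(a, b). Compute gcd(474, 438) with the extended Euclidean algorithm, tracking rows (r, s, t) with s·474 + t·438 = r:
  row A: (474, 1, 0)   [1·474 + 0·438 = 474]
  row B: (438, 0, 1)   [0·474 + 1·438 = 438]
  474 = 1·438 + 36   → row C = row A − 1·row B = (36, 1, −1)   [check: 1·474 − 1·438 = 36]
  438 = 12·36 + 6   → row D = row B − 12·row C = (6, −12, 13)   [check: −12·474 + 13·438 = 6]
  36 = 6·6 + 0   → remainder 0, stop. gcd = 6 (last nonzero row D).
So gcd(438, 474) = 6, with Bézout identity −12·474 + 13·438 = 6. Containment (⊇): the Bézout identity exhibits 6 as an element of (438, 474), giving (6) ⊆ (438, 474). Containment (⊆): since 6 | 438 and 6 | 474 (438 = 6·73, 474 = 6·79), every Z-linear combination of 438 and 474 is divisible by 6, so (438, 474) ⊆ (6). Therefore (438, 474) = (6), d = 6.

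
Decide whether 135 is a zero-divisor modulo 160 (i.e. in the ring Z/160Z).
YES

gcd(135, 160) = 5 > 1, so 135 is not a unit in Z/160Z. In Z/nZ every nonzero non-unit is a zero-divisor: explicitly, take b = 160/gcd = 32 ≠ 0 (mod 160); then 135·32 = 4320 = 27·160, i.e. 135·32 ≡ 0 (mod 160). So 135 is a zero-divisor.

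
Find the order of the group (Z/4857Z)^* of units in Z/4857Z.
(Z/4857Z)^* consists of the classes a with gcd(a, 4857) = 1, so its order is φ(4857). φ is multiplicative, with φ(p^e) = p^e − p^(e−1). Factorise 4857 = 3 · 1619. Then
  φ(4857) = (3 − 1) · (1619 − 1) = 2 · 1618 = 3236.
Thus |(Z/4857Z)^*| = 3236.

Final answer: |(Z/4857Z)^*| = 3236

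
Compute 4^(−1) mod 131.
4^(−1) ≡ 33 (mod 131)

Apply the extended Euclidean algorithm to (131, 4), tracking rows (r, s, t) with s·131 + t·4 = r. Each division r_prev = q·r_cur + r_new produces the new row as (previous row) − q·(current row):
  row A: (131, 1, 0)   [1·131 + 0·4 = 131]
  row B: (4, 0, 1)   [0·131 + 1·4 = 4]
  131 = 32·4 + 3   → row C = row A − 32·row B = (3, 1, −32)   [check: 1·131 − 32·4 = 3]
  4 = 1·3 + 1   → row D = row B − 1·row C = (1, −1, 33)   [check: −1·131 + 33·4 = 1]
  3 = 3·1 + 0   → remainder 0, stop. gcd = 1 (last nonzero row D).
The gcd is 1, so 4 is invertible mod 131. The last nonzero row gives −1·131 + 33·4 = 1, so t = 33. So 4^(−1) ≡ 33 (mod 131). Verify: 4 · 33 = 132 ≡ 1 (mod 131). ✓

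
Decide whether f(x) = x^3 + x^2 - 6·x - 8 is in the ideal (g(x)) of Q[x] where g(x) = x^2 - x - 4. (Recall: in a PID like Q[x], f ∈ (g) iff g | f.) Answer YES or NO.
YES

In Q[x] the ideal (g) consists of all multiples of g, so f ∈ (g) iff g | f, i.e. iff the remainder of f on division by g is 0. Divide f by g (g is monic, so eliminate the leading term of the running remainder at each step):
  leading term x^3: subtract (x)·g(x) = x^3 - x^2 - 4·x, leaving 2·x^2 - 2·x - 8
  leading term 2·x^2: subtract (2)·g(x) = 2·x^2 - 2·x - 8, leaving 0
The remainder is 0, so f(x) = g(x) · h(x) with h(x) = x + 2. Hence g | f, i.e. f ∈ (g).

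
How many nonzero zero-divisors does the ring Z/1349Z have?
Z/1349Z has 88 nonzero zero-divisors

In Z/1349Z each nonzero element is either a unit (gcd with 1349 is 1) or a zero-divisor (gcd > 1). The number of units is φ(1349): factorise 1349 = 19 · 71, so φ(1349) = (19 − 1) · (71 − 1) = 18 · 70 = 1260. The nonzero elements number 1349 − 1 = 1348. Hence the nonzero zero-divisors number 1348 − 1260 = 88.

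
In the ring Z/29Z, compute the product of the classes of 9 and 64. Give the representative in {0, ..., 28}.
25

Reduce the factors first: 64 ≡ 6 (mod 29), so 9 · 64 ≡ 9 · 6 (mod 29). 9 · 6 = 54. Dividing by 29: 54 = 1·29 + 25. So (9 · 64) mod 29 = 25.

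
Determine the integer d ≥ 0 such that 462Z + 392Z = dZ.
In the PID Z, (a, b) is generated by gcd(a, b). Compute gcd(462, 392) with the extended Euclidean algorithm, tracking rows (r, s, t) with s·462 + t·392 = r:
  row A: (462, 1, 0)   [1·462 + 0·392 = 462]
  row B: (392, 0, 1)   [0·462 + 1·392 = 392]
  462 = 1·392 + 70   → row C = row A − 1·row B = (70, 1, −1)   [check: 1·462 − 1·392 = 70]
  392 = 5·70 + 42   → row D = row B − 5·row C = (42, −5, 6)   [check: −5·462 + 6·392 = 42]
  70 = 1·42 + 28   → row E = row C − 1·row D = (28, 6, −7)   [check: 6·462 − 7·392 = 28]
  42 = 1·28 + 14   → row F = row D − 1·row E = (14, −11, 13)   [check: −11·462 + 13·392 = 14]
  28 = 2·14 + 0   → remainder 0, stop. gcd = 14 (last nonzero row F).
So gcd(462, 392) = 14, with Bézout identity −11·462 + 13·392 = 14. Containment (⊇): the Bézout identity exhibits 14 as an element of (462, 392), giving (14) ⊆ (462, 392). Containment (⊆): since 14 | 462 and 14 | 392 (462 = 14·33, 392 = 14·28), every Z-linear combination of 462 and 392 is divisible by 14, so (462, 392) ⊆ (14). Therefore (462, 392) = (14), d = 14.

Final answer: (462, 392) = (14); d = 14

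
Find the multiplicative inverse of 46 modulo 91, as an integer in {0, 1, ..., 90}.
Apply the extended Euclidean algorithm to (91, 46), tracking rows (r, s, t) with s·91 + t·46 = r. Each division r_prev = q·r_cur + r_new produces the new row as (previous row) − q·(current row):
  row A: (91, 1, 0)   [1·91 + 0·46 = 91]
  row B: (46, 0, 1)   [0·91 + 1·46 = 46]
  91 = 1·46 + 45   → row C = row A − 1·row B = (45, 1, −1)   [check: 1·91 − 1·46 = 45]
  46 = 1·45 + 1   → row D = row B − 1·row C = (1, −1, 2)   [check: −1·91 + 2·46 = 1]
  45 = 45·1 + 0   → remainder 0, stop. gcd = 1 (last nonzero row D).
The gcd is 1, so 46 is invertible mod 91. The last nonzero row gives −1·91 + 2·46 = 1, so t = 2. So 46^(−1) ≡ 2 (mod 91). Verify: 46 · 2 = 92 ≡ 1 (mod 91). ✓

Final answer: 46^(−1) ≡ 2 (mod 91)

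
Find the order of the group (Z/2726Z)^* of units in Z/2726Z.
|(Z/2726Z)^*| = 1288

(Z/2726Z)^* consists of the classes a with gcd(a, 2726) = 1, so its order is φ(2726). φ is multiplicative, with φ(p^e) = p^e − p^(e−1). Factorise 2726 = 2 · 29 · 47. Then
  φ(2726) = (2 − 1) · (29 − 1) · (47 − 1) = 1 · 28 · 46 = 1288.
Thus |(Z/2726Z)^*| = 1288.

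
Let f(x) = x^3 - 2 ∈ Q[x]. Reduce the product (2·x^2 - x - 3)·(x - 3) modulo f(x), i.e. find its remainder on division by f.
First multiply in Q[x] without reducing: a · b = 2·x^3 - 7·x^2 + 9. Now divide by f(x) = x^3 - 2, eliminating the leading term at each step:
  leading term 2·x^3: subtract (2)·f(x) = 2·x^3 - 4, leaving 13 - 7·x^2
The degree is now < 3, so this is the remainder. Hence a · b ≡ 13 - 7·x^2 in Q[x]/(f).

Final answer: a · b ≡ 13 - 7·x^2 (mod f(x))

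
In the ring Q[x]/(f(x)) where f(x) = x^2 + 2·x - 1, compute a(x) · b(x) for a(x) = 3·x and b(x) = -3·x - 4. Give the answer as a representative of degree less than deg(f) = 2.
First multiply in Q[x] without reducing: a · b = -9·x^2 - 12·x. Now divide by f(x) = x^2 + 2·x - 1, eliminating the leading term at each step:
  leading term -9·x^2: subtract (-9)·f(x) = -9·x^2 - 18·x + 9, leaving 6·x - 9
The degree is now < 2, so this is the remainder. Hence a · b ≡ 6·x - 9 in Q[x]/(f).

Final answer: a · b ≡ 6·x - 9 (mod f(x))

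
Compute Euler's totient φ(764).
φ is multiplicative, with φ(p^e) = p^e − p^(e−1). Factorise 764 = 2^2 · 191. Then
  φ(764) = (2^2 − 2^1) · (191 − 1) = 2 · 190 = 380.

Final answer: φ(764) = 380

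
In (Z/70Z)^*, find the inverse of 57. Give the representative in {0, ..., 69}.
57^(−1) ≡ 43 (mod 70)

Apply the extended Euclidean algorithm to (70, 57), tracking rows (r, s, t) with s·70 + t·57 = r. Each division r_prev = q·r_cur + r_new produces the new row as (previous row) − q·(current row):
  row A: (70, 1, 0)   [1·70 + 0·57 = 70]
  row B: (57, 0, 1)   [0·70 + 1·57 = 57]
  70 = 1·57 + 13   → row C = row A − 1·row B = (13, 1, −1)   [check: 1·70 − 1·57 = 13]
  57 = 4·13 + 5   → row D = row B − 4·row C = (5, −4, 5)   [check: −4·70 + 5·57 = 5]
  13 = 2·5 + 3   → row E = row C − 2·row D = (3, 9, −11)   [check: 9·70 − 11·57 = 3]
  5 = 1·3 + 2   → row F = row D − 1·row E = (2, −13, 16)   [check: −13·70 + 16·57 = 2]
  3 = 1·2 + 1   → row G = row E − 1·row F = (1, 22, −27)   [check: 22·70 − 27·57 = 1]
  2 = 2·1 + 0   → remainder 0, stop. gcd = 1 (last nonzero row G).
The gcd is 1, so 57 is invertible mod 70. The last nonzero row gives 22·70 − 27·57 = 1, so t = −27. So 57^(−1) ≡ −27 ≡ 43 (mod 70). Verify: 57 · 43 = 2451 ≡ 1 (mod 70). ✓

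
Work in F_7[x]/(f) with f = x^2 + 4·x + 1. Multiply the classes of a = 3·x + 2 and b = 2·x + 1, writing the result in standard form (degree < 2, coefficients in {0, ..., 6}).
Multiply as integer polynomials: a · b = 6·x^2 + 7·x + 2. Reducing coefficients mod 7: a · b ≡ 6·x^2 + 2. Now divide by f(x) = x^2 + 4·x + 1 in F_7[x], eliminating the leading term at each step:
  leading term 6·x^2: subtract (6)·f(x) = 6·x^2 + 3·x + 6, leaving 4·x + 3 (coefficients mod 7)
The degree is now < 2, so this is the remainder. Hence a · b ≡ 4·x + 3 in F_7[x]/(f).

Final answer: a · b ≡ 4·x + 3 (mod f(x))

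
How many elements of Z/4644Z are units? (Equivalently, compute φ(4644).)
An element a ∈ Z/4644Z is a unit iff gcd(a, 4644) = 1, so the number of units is φ(4644). φ is multiplicative, with φ(p^e) = p^e − p^(e−1). Factorise 4644 = 2^2 · 3^3 · 43. Then
  φ(4644) = (2^2 − 2^1) · (3^3 − 3^2) · (43 − 1) = 2 · 18 · 42 = 1512.

Final answer: Z/4644Z has φ(4644) = 1512 units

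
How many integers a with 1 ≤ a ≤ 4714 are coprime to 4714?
The number of a ∈ {1, ..., 4714} with gcd(a, 4714) = 1 is by definition Euler's totient φ(4714). φ is multiplicative, with φ(p^e) = p^e − p^(e−1). Factorise 4714 = 2 · 2357. Then
  φ(4714) = (2 − 1) · (2357 − 1) = 1 · 2356 = 2356.
So there are 2356 such integers.

Final answer: 2356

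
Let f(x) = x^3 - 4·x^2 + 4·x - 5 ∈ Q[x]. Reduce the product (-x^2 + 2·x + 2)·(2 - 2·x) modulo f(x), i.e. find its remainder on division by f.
a · b ≡ 2·x^2 - 8·x + 14 (mod f(x))

First multiply in Q[x] without reducing: a · b = 2·x^3 - 6·x^2 + 4. Now divide by f(x) = x^3 - 4·x^2 + 4·x - 5, eliminating the leading term at each step:
  leading term 2·x^3: subtract (2)·f(x) = 2·x^3 - 8·x^2 + 8·x - 10, leaving 2·x^2 - 8·x + 14
The degree is now < 3, so this is the remainder. Hence a · b ≡ 2·x^2 - 8·x + 14 in Q[x]/(f).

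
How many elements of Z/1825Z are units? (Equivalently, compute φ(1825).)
Z/1825Z has φ(1825) = 1440 units

An element a ∈ Z/1825Z is a unit iff gcd(a, 1825) = 1, so the number of units is φ(1825). φ is multiplicative, with φ(p^e) = p^e − p^(e−1). Factorise 1825 = 5^2 · 73. Then
  φ(1825) = (5^2 − 5^1) · (73 − 1) = 20 · 72 = 1440.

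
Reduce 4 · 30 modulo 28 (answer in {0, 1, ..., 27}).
Reduce the factors first: 30 ≡ 2 (mod 28), so 4 · 30 ≡ 4 · 2 (mod 28). 4 · 2 = 8. Dividing by 28: 8 = 0·28 + 8. So (4 · 30) mod 28 = 8.

Final answer: 8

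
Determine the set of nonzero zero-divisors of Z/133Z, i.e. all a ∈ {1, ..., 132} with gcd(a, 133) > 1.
An element a ∈ Z/133Z (with a ≠ 0) is a zero-divisor iff gcd(a, 133) > 1 (because a is a unit precisely when gcd(a, n) = 1, and in Z/nZ every nonzero, non-unit element is a zero-divisor). Scan a = 1, ..., 132 and keep those with gcd(a, 133) > 1:
  gcd(7, 133) = 7, gcd(14, 133) = 7, gcd(19, 133) = 19, gcd(21, 133) = 7, gcd(28, 133) = 7, gcd(35, 133) = 7, gcd(38, 133) = 19, gcd(42, 133) = 7, gcd(49, 133) = 7, gcd(56, 133) = 7, gcd(57, 133) = 19, gcd(63, 133) = 7, gcd(70, 133) = 7, gcd(76, 133) = 19, gcd(77, 133) = 7, gcd(84, 133) = 7, gcd(91, 133) = 7, gcd(95, 133) = 19, gcd(98, 133) = 7, gcd(105, 133) = 7, gcd(112, 133) = 7, gcd(114, 133) = 19, gcd(119, 133) = 7, gcd(126, 133) = 7.
All other a ∈ {1, ..., 132} have gcd(a, 133) = 1 and are units. So the nonzero zero-divisors are exactly the 24 values of a appearing in this scan.

Final answer: nonzero zero-divisors of Z/133Z = {7, 14, 19, 21, 28, 35, 38, 42, 49, 56, 57, 63, 70, 76, 77, 84, 91, 95, 98, 105, 112, 114, 119, 126}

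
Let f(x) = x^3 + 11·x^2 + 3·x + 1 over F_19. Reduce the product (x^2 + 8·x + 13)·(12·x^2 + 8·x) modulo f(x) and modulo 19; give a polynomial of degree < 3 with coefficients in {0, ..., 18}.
Multiply as integer polynomials: a · b = 12·x^4 + 104·x^3 + 220·x^2 + 104·x. Reducing coefficients mod 19: a · b ≡ 12·x^4 + 9·x^3 + 11·x^2 + 9·x. Now divide by f(x) = x^3 + 11·x^2 + 3·x + 1 in F_19[x], eliminating the leading term at each step:
  leading term 12·x^4: subtract (12·x)·f(x) = 12·x^4 + 18·x^3 + 17·x^2 + 12·x, leaving 10·x^3 + 13·x^2 + 16·x (coefficients mod 19)
  leading term 10·x^3: subtract (10)·f(x) = 10·x^3 + 15·x^2 + 11·x + 10, leaving 17·x^2 + 5·x + 9 (coefficients mod 19)
The degree is now < 3, so this is the remainder. Hence a · b ≡ 17·x^2 + 5·x + 9 in F_19[x]/(f).

Final answer: a · b ≡ 17·x^2 + 5·x + 9 (mod f(x))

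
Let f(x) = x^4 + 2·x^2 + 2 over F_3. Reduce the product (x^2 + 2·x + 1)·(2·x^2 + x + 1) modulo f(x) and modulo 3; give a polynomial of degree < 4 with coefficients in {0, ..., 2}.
Multiply as integer polynomials: a · b = 2·x^4 + 5·x^3 + 5·x^2 + 3·x + 1. Reducing coefficients mod 3: a · b ≡ 2·x^4 + 2·x^3 + 2·x^2 + 1. Now divide by f(x) = x^4 + 2·x^2 + 2 in F_3[x], eliminating the leading term at each step:
  leading term 2·x^4: subtract (2)·f(x) = 2·x^4 + x^2 + 1, leaving 2·x^3 + x^2 (coefficients mod 3)
The degree is now < 4, so this is the remainder. Hence a · b ≡ 2·x^3 + x^2 in F_3[x]/(f).

Final answer: a · b ≡ 2·x^3 + x^2 (mod f(x))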